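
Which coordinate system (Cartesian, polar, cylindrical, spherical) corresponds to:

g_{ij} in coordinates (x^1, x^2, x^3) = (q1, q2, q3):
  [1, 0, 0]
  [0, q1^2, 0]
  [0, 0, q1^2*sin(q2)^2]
The line element ds^2 = dq1^2 + q1^2 dq2^2 + q1^2 sin(q2)^2 dq3^2 is dr^2 + r^2 dθ^2 + r^2 sin(θ)^2 dφ^2 with q1 = r, q2 = θ, q3 = φ.
spherical coordinates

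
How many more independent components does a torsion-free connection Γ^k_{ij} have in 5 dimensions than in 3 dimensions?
Independent components in n dimensions: n × n(n+1)/2 = n^2(n+1)/2.
5D: 5 × 15 = 75
3D: 3 × 6 = 18
Difference = 75 - 18 = 57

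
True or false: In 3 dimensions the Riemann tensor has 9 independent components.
n^2(n^2-1)/12 = 9·8/12 = 6 independent components for n = 3.
False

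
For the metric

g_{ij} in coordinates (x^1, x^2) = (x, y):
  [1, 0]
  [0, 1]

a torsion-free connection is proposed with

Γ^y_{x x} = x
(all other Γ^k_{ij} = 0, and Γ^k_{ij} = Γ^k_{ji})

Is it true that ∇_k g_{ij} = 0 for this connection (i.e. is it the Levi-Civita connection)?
Using ∇_k g_{ij} = ∂_k g_{ij} - Γ^m_{ki} g_{mj} - Γ^m_{kj} g_{im}:
∇_x g_{xy} = (0) - (x) - (0) = -x ≠ 0
So the connection is not metric compatible (it is not the Levi-Civita connection).
No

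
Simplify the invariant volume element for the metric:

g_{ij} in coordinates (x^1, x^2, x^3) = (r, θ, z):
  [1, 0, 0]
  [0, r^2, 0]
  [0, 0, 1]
det(g) = r^2
√|det(g)| = r
Volume element: dV = r dr dθ dz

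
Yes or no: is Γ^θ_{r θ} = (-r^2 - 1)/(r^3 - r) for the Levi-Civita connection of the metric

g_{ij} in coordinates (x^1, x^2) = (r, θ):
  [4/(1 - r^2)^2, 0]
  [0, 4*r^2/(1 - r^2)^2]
Γ^θ_{r θ} = (1/2) g^{θθ} (∂_r g_{θθ} + ∂_θ g_{θr} - ∂_θ g_{rθ}) = (1/2)((1 - r^2)^2/(4*r^2))((-8*(r^3 + r)/(r^2 - 1)^3) + (0) - (0)) = (-r^2 - 1)/(r^3 - r)
This equals the proposed value (-r^2 - 1)/(r^3 - r).
Yes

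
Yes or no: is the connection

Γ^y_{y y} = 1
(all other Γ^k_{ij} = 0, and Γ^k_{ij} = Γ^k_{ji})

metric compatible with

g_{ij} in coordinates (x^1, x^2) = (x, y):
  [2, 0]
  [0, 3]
Using ∇_k g_{ij} = ∂_k g_{ij} - Γ^m_{ki} g_{mj} - Γ^m_{kj} g_{im}:
∇_y g_{yy} = (0) - (3) - (3) = -6 ≠ 0
So the connection is not metric compatible (it is not the Levi-Civita connection).
No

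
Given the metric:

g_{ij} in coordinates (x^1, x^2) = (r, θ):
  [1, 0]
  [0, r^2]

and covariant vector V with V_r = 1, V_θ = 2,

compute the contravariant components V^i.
Inverse metric (diagonal): g^{rr} = 1, g^{θθ} = 1/r^2
V^i = g^{ij} V_j:
V^r = (1)(1) + (0)(2) = 1
V^θ = (0)(1) + (1/r^2)(2) = 2/r^2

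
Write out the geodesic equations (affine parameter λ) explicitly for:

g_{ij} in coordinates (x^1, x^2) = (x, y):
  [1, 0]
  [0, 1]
Geodesic equation: d^2x^k/dλ^2 + Γ^k_{ij} (dx^i/dλ)(dx^j/dλ) = 0.
All Christoffel symbols vanish, so the geodesics are straight lines:
d^2x/dλ^2 = 0
d^2y/dλ^2 = 0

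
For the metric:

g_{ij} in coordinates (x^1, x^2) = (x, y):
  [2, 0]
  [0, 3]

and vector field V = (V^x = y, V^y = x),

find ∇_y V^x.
All Christoffel symbols are zero.
∇_y V^x = ∂_y V^x + Γ^x_{y j} V^j
  = (1) + (0)(y) + (0)(x)
  = 1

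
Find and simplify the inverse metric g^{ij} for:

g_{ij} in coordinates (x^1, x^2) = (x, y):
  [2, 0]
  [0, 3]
The metric is diagonal, so g^{ij} is diagonal with entries 1/g_{ii}: diag(1/2, 1/3).
g^{ij}:
  [1/2, 0]
  [0, 1/3]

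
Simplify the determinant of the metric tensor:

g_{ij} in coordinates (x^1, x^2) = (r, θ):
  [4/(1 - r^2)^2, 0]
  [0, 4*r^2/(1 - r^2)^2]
For a 2×2 metric: det(g) = g_{11}·g_{22} - g_{12}·g_{21}
= (4/(1 - r^2)^2)·(4*r^2/(1 - r^2)^2) - (0)·(0)
= 16*r^2/(1 - r^2)^4 - 0
det(g) = 16*r^2/(1 - r^2)^4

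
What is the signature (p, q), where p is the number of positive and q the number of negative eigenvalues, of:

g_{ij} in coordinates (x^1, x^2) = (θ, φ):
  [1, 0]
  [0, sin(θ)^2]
The metric is diagonal, so its eigenvalues are the diagonal entries: 1, sin(θ)^2 (at a generic point, where coordinate-dependent entries are positive).
2 positive, 0 negative.
(2, 0) - Riemannian (positive definite)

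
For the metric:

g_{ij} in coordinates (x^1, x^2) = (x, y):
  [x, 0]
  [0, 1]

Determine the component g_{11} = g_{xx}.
With x^1 = x, x^2 = y, g_{11} = g_{xx} is the row-1, column-1 entry of the matrix.
g_{11} = x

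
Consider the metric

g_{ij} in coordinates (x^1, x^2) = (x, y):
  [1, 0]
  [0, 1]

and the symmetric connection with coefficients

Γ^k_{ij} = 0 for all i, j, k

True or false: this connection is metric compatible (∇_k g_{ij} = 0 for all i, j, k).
Using ∇_k g_{ij} = ∂_k g_{ij} - Γ^m_{ki} g_{mj} - Γ^m_{kj} g_{im}:
e.g. ∇_y g_{xx} = (0) - (0) - (0) = 0
Every component ∇_k g_{ij} vanishes: the connection is metric compatible.
True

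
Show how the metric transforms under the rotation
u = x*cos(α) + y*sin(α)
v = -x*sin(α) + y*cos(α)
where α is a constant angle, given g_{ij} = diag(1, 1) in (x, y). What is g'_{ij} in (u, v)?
Invert the transformation: x = u*cos(α) - v*sin(α), y = u*sin(α) + v*cos(α)
g'_{ij} = (∂x^k/∂x'^i)(∂x^l/∂x'^j) g_{kl}; with g_{kl} = δ_{kl} this is Σ_k (∂x^k/∂x'^i)(∂x^k/∂x'^j).
Jacobian: ∂x/∂u = cos(α), ∂x/∂v = -sin(α), ∂y/∂u = sin(α), ∂y/∂v = cos(α)
g'_{uu} = (cos(α))(cos(α)) + (sin(α))(sin(α)) = 1
g'_{uv} = (cos(α))(-sin(α)) + (sin(α))(cos(α)) = 0
g'_{vv} = (-sin(α))(-sin(α)) + (cos(α))(cos(α)) = 1
g'_{ij} = diag(1, 1)
The Euclidean metric is invariant under rotations.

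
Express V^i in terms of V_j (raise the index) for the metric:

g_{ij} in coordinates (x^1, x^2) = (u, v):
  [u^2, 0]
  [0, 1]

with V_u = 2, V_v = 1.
Inverse metric (diagonal): g^{uu} = 1/u^2, g^{vv} = 1
V^i = g^{ij} V_j:
V^u = (1/u^2)(2) + (0)(1) = 2/u^2
V^v = (0)(2) + (1)(1) = 1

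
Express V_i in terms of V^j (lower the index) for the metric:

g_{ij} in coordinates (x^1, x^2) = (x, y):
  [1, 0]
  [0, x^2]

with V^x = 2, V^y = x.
V_i = g_{ij} V^j:
V_x = (1)(2) + (0)(x) = 2
V_y = (0)(2) + (x^2)(x) = x^3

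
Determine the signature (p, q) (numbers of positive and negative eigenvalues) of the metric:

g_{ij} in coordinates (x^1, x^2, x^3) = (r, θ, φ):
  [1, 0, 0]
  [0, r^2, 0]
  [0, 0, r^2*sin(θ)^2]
The metric is diagonal, so its eigenvalues are the diagonal entries: 1, r^2, r^2*sin(θ)^2 (at a generic point, where coordinate-dependent entries are positive).
3 positive, 0 negative.
(3, 0) - Riemannian (positive definite)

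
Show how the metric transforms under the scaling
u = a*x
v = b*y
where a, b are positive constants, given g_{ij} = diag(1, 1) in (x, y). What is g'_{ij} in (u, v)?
Invert the transformation: x = u/a, y = v/b
g'_{ij} = (∂x^k/∂x'^i)(∂x^l/∂x'^j) g_{kl}; with g_{kl} = δ_{kl} this is Σ_k (∂x^k/∂x'^i)(∂x^k/∂x'^j).
Jacobian: ∂x/∂u = 1/a, ∂x/∂v = 0, ∂y/∂u = 0, ∂y/∂v = 1/b
g'_{uu} = (1/a)(1/a) + (0)(0) = 1/a^2
g'_{uv} = (1/a)(0) + (0)(1/b) = 0
g'_{vv} = (0)(0) + (1/b)(1/b) = 1/b^2
g'_{ij} = diag(1/a^2, 1/b^2)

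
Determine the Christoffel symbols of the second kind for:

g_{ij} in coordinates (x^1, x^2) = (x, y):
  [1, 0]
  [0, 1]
Using Γ^k_{ij} = (1/2) g^{km} (∂_i g_{mj} + ∂_j g_{mi} - ∂_m g_{ij}); the metric is diagonal, so only the m = k term contributes.
Every metric component is constant, so all ∂_m g_{ij} = 0 and every Christoffel symbol vanishes.
All Christoffel symbols are zero.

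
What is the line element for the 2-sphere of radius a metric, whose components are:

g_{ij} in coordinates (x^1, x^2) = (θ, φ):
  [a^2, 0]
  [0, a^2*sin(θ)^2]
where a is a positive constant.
ds^2 = g_{ij} dx^i dx^j; only the non-zero components contribute.
ds^2 = a^2 dθ^2 + a^2*sin(θ)^2 dφ^2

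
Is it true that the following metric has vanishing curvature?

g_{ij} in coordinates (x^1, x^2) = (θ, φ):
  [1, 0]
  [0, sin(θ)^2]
Non-zero Christoffel symbols:
Γ^θ_{φ φ} = -sin(2*θ)/2
Γ^φ_{θ φ} = 1/tan(θ)
Ricci tensor: R_{θθ} = 1, R_{θφ} = 0, R_{φφ} = sin(θ)^2
The Ricci tensor is non-zero, so the Riemann tensor is non-zero: not flat.
No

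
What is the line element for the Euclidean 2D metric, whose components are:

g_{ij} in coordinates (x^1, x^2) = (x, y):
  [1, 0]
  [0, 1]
ds^2 = g_{ij} dx^i dx^j; only the non-zero components contribute.
ds^2 = dx^2 + dy^2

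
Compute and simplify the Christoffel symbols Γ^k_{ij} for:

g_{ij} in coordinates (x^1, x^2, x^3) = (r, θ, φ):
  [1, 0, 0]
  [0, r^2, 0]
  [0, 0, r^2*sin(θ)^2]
Using Γ^k_{ij} = (1/2) g^{km} (∂_i g_{mj} + ∂_j g_{mi} - ∂_m g_{ij}); the metric is diagonal, so only the m = k term contributes.
Non-zero symbols (using the symmetry Γ^k_{ij} = Γ^k_{ji}):
Γ^r_{θ θ} = (1/2) g^{rr} (∂_θ g_{rθ} + ∂_θ g_{rθ} - ∂_r g_{θθ}) = (1/2)(1)((0) + (0) - (2*r)) = -r
Γ^r_{φ φ} = (1/2) g^{rr} (∂_φ g_{rφ} + ∂_φ g_{rφ} - ∂_r g_{φφ}) = (1/2)(1)((0) + (0) - (2*r*sin(θ)^2)) = -r*sin(θ)^2
Γ^θ_{r θ} = (1/2) g^{θθ} (∂_r g_{θθ} + ∂_θ g_{θr} - ∂_θ g_{rθ}) = (1/2)(1/r^2)((2*r) + (0) - (0)) = 1/r
Γ^θ_{φ φ} = (1/2) g^{θθ} (∂_φ g_{θφ} + ∂_φ g_{θφ} - ∂_θ g_{φφ}) = (1/2)(1/r^2)((0) + (0) - (r^2*sin(2*θ))) = -sin(2*θ)/2
Γ^φ_{r φ} = (1/2) g^{φφ} (∂_r g_{φφ} + ∂_φ g_{φr} - ∂_φ g_{rφ}) = (1/2)(1/(r^2*sin(θ)^2))((2*r*sin(θ)^2) + (0) - (0)) = 1/r
Γ^φ_{θ φ} = (1/2) g^{φφ} (∂_θ g_{φφ} + ∂_φ g_{φθ} - ∂_φ g_{θφ}) = (1/2)(1/(r^2*sin(θ)^2))((r^2*sin(2*θ)) + (0) - (0)) = 1/tan(θ)
All other Christoffel symbols are zero.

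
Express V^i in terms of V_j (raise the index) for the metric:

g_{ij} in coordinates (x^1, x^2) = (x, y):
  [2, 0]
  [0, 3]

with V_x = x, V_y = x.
Inverse metric (diagonal): g^{xx} = 1/2, g^{yy} = 1/3
V^i = g^{ij} V_j:
V^x = (1/2)(x) + (0)(x) = x/2
V^y = (0)(x) + (1/3)(x) = x/3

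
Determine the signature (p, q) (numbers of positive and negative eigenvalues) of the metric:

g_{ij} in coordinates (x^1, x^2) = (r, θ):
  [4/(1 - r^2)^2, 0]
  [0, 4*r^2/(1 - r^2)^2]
The metric is diagonal, so its eigenvalues are the diagonal entries: 4/(1 - r^2)^2, 4*r^2/(1 - r^2)^2 (at a generic point, where coordinate-dependent entries are positive).
2 positive, 0 negative.
(2, 0) - Riemannian (positive definite)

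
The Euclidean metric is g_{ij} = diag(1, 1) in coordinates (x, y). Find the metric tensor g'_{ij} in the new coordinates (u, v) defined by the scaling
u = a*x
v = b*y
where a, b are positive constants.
Invert the transformation: x = u/a, y = v/b
g'_{ij} = (∂x^k/∂x'^i)(∂x^l/∂x'^j) g_{kl}; with g_{kl} = δ_{kl} this is Σ_k (∂x^k/∂x'^i)(∂x^k/∂x'^j).
Jacobian: ∂x/∂u = 1/a, ∂x/∂v = 0, ∂y/∂u = 0, ∂y/∂v = 1/b
g'_{uu} = (1/a)(1/a) + (0)(0) = 1/a^2
g'_{uv} = (1/a)(0) + (0)(1/b) = 0
g'_{vv} = (0)(0) + (1/b)(1/b) = 1/b^2
g'_{ij} = diag(1/a^2, 1/b^2)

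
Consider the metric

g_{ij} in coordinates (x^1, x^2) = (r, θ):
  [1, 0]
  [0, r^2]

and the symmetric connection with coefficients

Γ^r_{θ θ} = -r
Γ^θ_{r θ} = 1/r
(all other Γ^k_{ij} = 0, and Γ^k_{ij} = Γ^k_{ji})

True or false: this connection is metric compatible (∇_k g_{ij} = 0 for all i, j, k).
Using ∇_k g_{ij} = ∂_k g_{ij} - Γ^m_{ki} g_{mj} - Γ^m_{kj} g_{im}:
e.g. ∇_r g_{θθ} = (2*r) - (r) - (r) = 0
Every component ∇_k g_{ij} vanishes: the connection is metric compatible.
True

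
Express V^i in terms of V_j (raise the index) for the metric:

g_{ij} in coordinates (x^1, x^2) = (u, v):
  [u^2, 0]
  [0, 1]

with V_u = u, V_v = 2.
Inverse metric (diagonal): g^{uu} = 1/u^2, g^{vv} = 1
V^i = g^{ij} V_j:
V^u = (1/u^2)(u) + (0)(2) = 1/u
V^v = (0)(u) + (1)(2) = 2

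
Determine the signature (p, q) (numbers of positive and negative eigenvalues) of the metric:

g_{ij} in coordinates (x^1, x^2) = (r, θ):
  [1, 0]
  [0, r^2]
The metric is diagonal, so its eigenvalues are the diagonal entries: 1, r^2 (at a generic point, where coordinate-dependent entries are positive).
2 positive, 0 negative.
(2, 0) - Riemannian (positive definite)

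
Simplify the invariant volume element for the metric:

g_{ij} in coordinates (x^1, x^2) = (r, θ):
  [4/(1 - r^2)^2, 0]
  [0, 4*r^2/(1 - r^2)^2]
det(g) = 16*r^2/(1 - r^2)^4
√|det(g)| = 4*r/(r^2 - 1)^2
Volume element: dV = 4*r/(r^2 - 1)^2 dr dθ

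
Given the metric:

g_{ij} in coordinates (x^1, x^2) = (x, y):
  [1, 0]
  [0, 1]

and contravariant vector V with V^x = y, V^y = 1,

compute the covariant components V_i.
V_i = g_{ij} V^j:
V_x = (1)(y) + (0)(1) = y
V_y = (0)(y) + (1)(1) = 1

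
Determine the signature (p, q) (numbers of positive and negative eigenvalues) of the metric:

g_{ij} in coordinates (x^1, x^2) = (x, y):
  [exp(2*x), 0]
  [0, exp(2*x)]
The metric is diagonal, so its eigenvalues are the diagonal entries: exp(2*x), exp(2*x) (at a generic point, where coordinate-dependent entries are positive).
2 positive, 0 negative.
(2, 0) - Riemannian (positive definite)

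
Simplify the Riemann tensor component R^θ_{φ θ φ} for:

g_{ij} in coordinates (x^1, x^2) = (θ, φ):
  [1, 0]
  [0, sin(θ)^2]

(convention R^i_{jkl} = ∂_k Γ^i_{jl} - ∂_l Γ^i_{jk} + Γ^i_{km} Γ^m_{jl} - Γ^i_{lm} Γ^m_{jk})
Non-zero Christoffel symbols (Γ^k_{ij} = Γ^k_{ji}):
Γ^θ_{φ φ} = -sin(2*θ)/2
Γ^φ_{θ φ} = 1/tan(θ)
R^θ_{φ θ φ} = ∂_θ Γ^θ_{φ φ} - ∂_φ Γ^θ_{φ θ} + Γ^θ_{θ m} Γ^m_{φ φ} - Γ^θ_{φ m} Γ^m_{φ θ}
  = (-cos(2*θ)) - (0) + (0) - (-cos(θ)^2) = sin(θ)^2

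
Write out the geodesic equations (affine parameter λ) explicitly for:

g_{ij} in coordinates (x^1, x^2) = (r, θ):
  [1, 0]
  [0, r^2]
Geodesic equation: d^2x^k/dλ^2 + Γ^k_{ij} (dx^i/dλ)(dx^j/dλ) = 0.
Non-zero Christoffel symbols:
Γ^r_{θ θ} = -r
Γ^θ_{r θ} = 1/r
Substituting (the symmetric pair Γ^k_{ij}, Γ^k_{ji} combines into a factor 2):
d^2r/dλ^2 - r (dθ/dλ)^2 = 0
d^2θ/dλ^2 + (2/r) (dr/dλ)(dθ/dλ) = 0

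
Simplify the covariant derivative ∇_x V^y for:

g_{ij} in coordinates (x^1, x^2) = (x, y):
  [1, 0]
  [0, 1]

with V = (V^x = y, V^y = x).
All Christoffel symbols are zero.
∇_x V^y = ∂_x V^y + Γ^y_{x j} V^j
  = (1) + (0)(y) + (0)(x)
  = 1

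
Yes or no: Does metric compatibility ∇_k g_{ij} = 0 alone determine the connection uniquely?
One also needs vanishing torsion; metric compatibility plus torsion-freeness singles out the Levi-Civita connection.
No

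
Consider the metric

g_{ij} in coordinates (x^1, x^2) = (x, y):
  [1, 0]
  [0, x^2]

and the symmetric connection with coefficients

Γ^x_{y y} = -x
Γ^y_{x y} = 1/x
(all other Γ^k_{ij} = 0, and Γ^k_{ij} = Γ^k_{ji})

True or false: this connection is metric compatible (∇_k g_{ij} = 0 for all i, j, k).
Using ∇_k g_{ij} = ∂_k g_{ij} - Γ^m_{ki} g_{mj} - Γ^m_{kj} g_{im}:
e.g. ∇_x g_{yy} = (2*x) - (x) - (x) = 0
Every component ∇_k g_{ij} vanishes: the connection is metric compatible.
True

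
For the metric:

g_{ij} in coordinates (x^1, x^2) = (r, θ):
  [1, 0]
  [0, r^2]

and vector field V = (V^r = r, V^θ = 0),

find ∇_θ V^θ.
Non-zero Christoffel symbols:
Γ^r_{θ θ} = -r
Γ^θ_{r θ} = 1/r
∇_θ V^θ = ∂_θ V^θ + Γ^θ_{θ j} V^j
  = (0) + (1/r)(r) + (0)(0)
  = 1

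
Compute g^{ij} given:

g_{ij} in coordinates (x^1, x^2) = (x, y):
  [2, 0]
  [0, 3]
The metric is diagonal, so g^{ij} is diagonal with entries 1/g_{ii}: diag(1/2, 1/3).
g^{ij}:
  [1/2, 0]
  [0, 1/3]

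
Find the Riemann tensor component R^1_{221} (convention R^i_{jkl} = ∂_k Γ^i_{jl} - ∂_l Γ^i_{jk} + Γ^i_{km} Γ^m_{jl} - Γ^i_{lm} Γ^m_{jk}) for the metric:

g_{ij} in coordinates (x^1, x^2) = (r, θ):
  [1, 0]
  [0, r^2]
Non-zero Christoffel symbols (Γ^k_{ij} = Γ^k_{ji}):
Γ^r_{θ θ} = -r
Γ^θ_{r θ} = 1/r
R^r_{θ θ r} = ∂_θ Γ^r_{θ r} - ∂_r Γ^r_{θ θ} + Γ^r_{θ m} Γ^m_{θ r} - Γ^r_{r m} Γ^m_{θ θ}
  = (0) - (-1) + (-1) - (0) = 0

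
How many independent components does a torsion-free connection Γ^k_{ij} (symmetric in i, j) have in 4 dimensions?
Γ^k_{ij} has n choices for the upper index and n(n+1)/2 independent symmetric lower index pairs.
Total = 4 × 4×5/2 = 4 × 10 = 40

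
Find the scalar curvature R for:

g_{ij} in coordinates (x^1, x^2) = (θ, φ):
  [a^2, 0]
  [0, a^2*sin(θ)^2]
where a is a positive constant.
Non-zero Christoffel symbols (Γ^k_{ij} = Γ^k_{ji}):
Γ^θ_{φ φ} = -sin(2*θ)/2
Γ^φ_{θ φ} = 1/tan(θ)
Ricci tensor (R_{ij} = R^k_{ikj}): R_{θθ} = 1, R_{θφ} = 0, R_{φφ} = sin(θ)^2
Inverse metric: g^{θθ} = 1/a^2, g^{φφ} = 1/(a^2*sin(θ)^2)
R = g^{ij} R_{ij} = (1/a^2)(1) + (1/(a^2*sin(θ)^2))(sin(θ)^2) = 2/a^2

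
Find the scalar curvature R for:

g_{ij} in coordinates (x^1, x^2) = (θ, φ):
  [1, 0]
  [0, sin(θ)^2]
Non-zero Christoffel symbols (Γ^k_{ij} = Γ^k_{ji}):
Γ^θ_{φ φ} = -sin(2*θ)/2
Γ^φ_{θ φ} = 1/tan(θ)
Ricci tensor (R_{ij} = R^k_{ikj}): R_{θθ} = 1, R_{θφ} = 0, R_{φφ} = sin(θ)^2
Inverse metric: g^{θθ} = 1, g^{φφ} = 1/sin(θ)^2
R = g^{ij} R_{ij} = (1)(1) + (1/sin(θ)^2)(sin(θ)^2) = 2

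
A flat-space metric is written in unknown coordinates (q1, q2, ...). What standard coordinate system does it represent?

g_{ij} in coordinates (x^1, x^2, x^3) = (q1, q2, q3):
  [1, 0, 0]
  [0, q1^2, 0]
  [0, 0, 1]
The line element ds^2 = dq1^2 + q1^2 dq2^2 + dq3^2 is dr^2 + r^2 dθ^2 + dz^2 with q1 = r, q2 = θ, q3 = z.
cylindrical coordinates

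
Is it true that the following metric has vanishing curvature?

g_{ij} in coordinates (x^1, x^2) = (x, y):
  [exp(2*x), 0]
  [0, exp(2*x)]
Non-zero Christoffel symbols:
Γ^x_{x x} = 1
Γ^x_{y y} = -1
Γ^y_{x y} = 1
Ricci tensor: R_{xx} = 0, R_{xy} = 0, R_{yy} = 0
All R_{ij} vanish; in 2 dimensions the Riemann tensor is fully determined by the Ricci tensor, so R^i_{jkl} = 0: the metric is flat (curvilinear coordinates on flat space).
Yes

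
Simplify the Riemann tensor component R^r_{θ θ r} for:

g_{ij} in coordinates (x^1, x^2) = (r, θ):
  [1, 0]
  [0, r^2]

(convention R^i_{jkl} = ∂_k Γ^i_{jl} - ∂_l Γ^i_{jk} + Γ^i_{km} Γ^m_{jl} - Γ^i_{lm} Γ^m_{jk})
Non-zero Christoffel symbols (Γ^k_{ij} = Γ^k_{ji}):
Γ^r_{θ θ} = -r
Γ^θ_{r θ} = 1/r
R^r_{θ θ r} = ∂_θ Γ^r_{θ r} - ∂_r Γ^r_{θ θ} + Γ^r_{θ m} Γ^m_{θ r} - Γ^r_{r m} Γ^m_{θ θ}
  = (0) - (-1) + (-1) - (0) = 0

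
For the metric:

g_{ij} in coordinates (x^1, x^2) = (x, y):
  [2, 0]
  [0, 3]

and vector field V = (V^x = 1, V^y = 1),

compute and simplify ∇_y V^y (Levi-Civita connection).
All Christoffel symbols are zero.
∇_y V^y = ∂_y V^y + Γ^y_{y j} V^j
  = (0) + (0)(1) + (0)(1)
  = 0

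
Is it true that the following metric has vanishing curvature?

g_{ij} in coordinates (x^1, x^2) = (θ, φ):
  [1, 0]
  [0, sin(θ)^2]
Non-zero Christoffel symbols:
Γ^θ_{φ φ} = -sin(2*θ)/2
Γ^φ_{θ φ} = 1/tan(θ)
Ricci tensor: R_{θθ} = 1, R_{θφ} = 0, R_{φφ} = sin(θ)^2
The Ricci tensor is non-zero, so the Riemann tensor is non-zero: not flat.
No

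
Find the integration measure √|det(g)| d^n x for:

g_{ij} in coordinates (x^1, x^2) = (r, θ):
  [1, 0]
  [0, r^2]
det(g) = r^2
√|det(g)| = r
Volume element: dV = r dr dθ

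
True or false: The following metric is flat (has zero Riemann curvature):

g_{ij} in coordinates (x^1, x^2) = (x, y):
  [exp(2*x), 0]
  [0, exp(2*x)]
Non-zero Christoffel symbols:
Γ^x_{x x} = 1
Γ^x_{y y} = -1
Γ^y_{x y} = 1
Ricci tensor: R_{xx} = 0, R_{xy} = 0, R_{yy} = 0
All R_{ij} vanish; in 2 dimensions the Riemann tensor is fully determined by the Ricci tensor, so R^i_{jkl} = 0: the metric is flat (curvilinear coordinates on flat space).
True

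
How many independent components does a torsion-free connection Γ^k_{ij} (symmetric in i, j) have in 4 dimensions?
Γ^k_{ij} has n choices for the upper index and n(n+1)/2 independent symmetric lower index pairs.
Total = 4 × 4×5/2 = 4 × 10 = 40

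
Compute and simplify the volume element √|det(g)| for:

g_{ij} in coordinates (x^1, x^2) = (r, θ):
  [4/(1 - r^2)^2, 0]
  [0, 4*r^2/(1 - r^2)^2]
det(g) = 16*r^2/(1 - r^2)^4
√|det(g)| = 4*r/(r^2 - 1)^2
Volume element: dV = 4*r/(r^2 - 1)^2 dr dθ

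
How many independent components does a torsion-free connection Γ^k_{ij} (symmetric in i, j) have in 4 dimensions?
Γ^k_{ij} has n choices for the upper index and n(n+1)/2 independent symmetric lower index pairs.
Total = 4 × 4×5/2 = 4 × 10 = 40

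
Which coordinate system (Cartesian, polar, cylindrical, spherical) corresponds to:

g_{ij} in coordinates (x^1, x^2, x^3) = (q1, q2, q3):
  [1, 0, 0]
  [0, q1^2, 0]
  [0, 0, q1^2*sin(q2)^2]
The line element ds^2 = dq1^2 + q1^2 dq2^2 + q1^2 sin(q2)^2 dq3^2 is dr^2 + r^2 dθ^2 + r^2 sin(θ)^2 dφ^2 with q1 = r, q2 = θ, q3 = φ.
spherical coordinates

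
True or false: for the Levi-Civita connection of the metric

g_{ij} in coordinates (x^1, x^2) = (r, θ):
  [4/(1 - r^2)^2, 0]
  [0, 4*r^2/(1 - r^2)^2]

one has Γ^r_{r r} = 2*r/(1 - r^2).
Γ^r_{r r} = (1/2) g^{rr} (∂_r g_{rr} + ∂_r g_{rr} - ∂_r g_{rr}) = (1/2)((1 - r^2)^2/4)((16*r/(1 - r^2)^3) + (16*r/(1 - r^2)^3) - (16*r/(1 - r^2)^3)) = 2*r/(1 - r^2)
This equals the proposed value 2*r/(1 - r^2).
True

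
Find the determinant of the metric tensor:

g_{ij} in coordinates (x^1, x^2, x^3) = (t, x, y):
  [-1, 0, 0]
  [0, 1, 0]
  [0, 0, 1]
Diagonal metric: det(g) = g_{11}·g_{22}·g_{33}
= (-1)·(1)·(1)
det(g) = -1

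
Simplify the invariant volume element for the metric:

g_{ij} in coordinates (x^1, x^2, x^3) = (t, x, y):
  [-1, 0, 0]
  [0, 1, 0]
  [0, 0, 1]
det(g) = -1
√|det(g)| = 1
Volume element: dV = 1 dt dx dy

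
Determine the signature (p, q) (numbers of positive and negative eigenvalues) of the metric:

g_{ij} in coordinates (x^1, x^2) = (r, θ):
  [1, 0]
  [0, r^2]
The metric is diagonal, so its eigenvalues are the diagonal entries: 1, r^2 (at a generic point, where coordinate-dependent entries are positive).
2 positive, 0 negative.
(2, 0) - Riemannian (positive definite)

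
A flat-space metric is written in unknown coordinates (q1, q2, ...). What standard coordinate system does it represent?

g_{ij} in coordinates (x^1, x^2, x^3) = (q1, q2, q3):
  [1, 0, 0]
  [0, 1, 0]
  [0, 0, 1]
All components are constant and the metric is the identity, i.e. orthonormal rectilinear coordinates.
Cartesian (3D) coordinates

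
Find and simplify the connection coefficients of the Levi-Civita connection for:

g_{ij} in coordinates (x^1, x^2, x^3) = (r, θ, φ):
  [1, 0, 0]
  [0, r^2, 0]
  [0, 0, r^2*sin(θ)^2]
Using Γ^k_{ij} = (1/2) g^{km} (∂_i g_{mj} + ∂_j g_{mi} - ∂_m g_{ij}); the metric is diagonal, so only the m = k term contributes.
Non-zero symbols (using the symmetry Γ^k_{ij} = Γ^k_{ji}):
Γ^r_{θ θ} = (1/2) g^{rr} (∂_θ g_{rθ} + ∂_θ g_{rθ} - ∂_r g_{θθ}) = (1/2)(1)((0) + (0) - (2*r)) = -r
Γ^r_{φ φ} = (1/2) g^{rr} (∂_φ g_{rφ} + ∂_φ g_{rφ} - ∂_r g_{φφ}) = (1/2)(1)((0) + (0) - (2*r*sin(θ)^2)) = -r*sin(θ)^2
Γ^θ_{r θ} = (1/2) g^{θθ} (∂_r g_{θθ} + ∂_θ g_{θr} - ∂_θ g_{rθ}) = (1/2)(1/r^2)((2*r) + (0) - (0)) = 1/r
Γ^θ_{φ φ} = (1/2) g^{θθ} (∂_φ g_{θφ} + ∂_φ g_{θφ} - ∂_θ g_{φφ}) = (1/2)(1/r^2)((0) + (0) - (r^2*sin(2*θ))) = -sin(2*θ)/2
Γ^φ_{r φ} = (1/2) g^{φφ} (∂_r g_{φφ} + ∂_φ g_{φr} - ∂_φ g_{rφ}) = (1/2)(1/(r^2*sin(θ)^2))((2*r*sin(θ)^2) + (0) - (0)) = 1/r
Γ^φ_{θ φ} = (1/2) g^{φφ} (∂_θ g_{φφ} + ∂_φ g_{φθ} - ∂_φ g_{θφ}) = (1/2)(1/(r^2*sin(θ)^2))((r^2*sin(2*θ)) + (0) - (0)) = 1/tan(θ)
All other Christoffel symbols are zero.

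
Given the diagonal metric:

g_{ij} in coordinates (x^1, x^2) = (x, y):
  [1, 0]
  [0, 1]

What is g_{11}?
With x^1 = x, x^2 = y, g_{11} = g_{xx} is the row-1, column-1 entry of the matrix.
g_{11} = 1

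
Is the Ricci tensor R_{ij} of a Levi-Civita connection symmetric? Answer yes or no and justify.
R_{ij} = R^k_{ikj}; the pair symmetry R_{kilj} = R_{ljki} gives R_{ij} = R_{ji}.
Yes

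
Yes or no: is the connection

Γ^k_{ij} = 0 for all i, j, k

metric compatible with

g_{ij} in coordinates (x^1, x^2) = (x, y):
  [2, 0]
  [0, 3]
Using ∇_k g_{ij} = ∂_k g_{ij} - Γ^m_{ki} g_{mj} - Γ^m_{kj} g_{im}:
e.g. ∇_x g_{yy} = (0) - (0) - (0) = 0
Every component ∇_k g_{ij} vanishes: the connection is metric compatible.
Yes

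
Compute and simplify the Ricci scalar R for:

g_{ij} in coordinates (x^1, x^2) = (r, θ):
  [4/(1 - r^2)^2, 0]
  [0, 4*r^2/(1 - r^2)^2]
Non-zero Christoffel symbols (Γ^k_{ij} = Γ^k_{ji}):
Γ^r_{r r} = 2*r/(1 - r^2)
Γ^r_{θ θ} = (r^3 + r)/(r^2 - 1)
Γ^θ_{r θ} = (-r^2 - 1)/(r^3 - r)
Ricci tensor (R_{ij} = R^k_{ikj}): R_{rr} = -4/(r^2 - 1)^2, R_{rθ} = 0, R_{θθ} = -4*r^2/(r^2 - 1)^2
Inverse metric: g^{rr} = (1 - r^2)^2/4, g^{θθ} = (1 - r^2)^2/(4*r^2)
R = g^{ij} R_{ij} = ((1 - r^2)^2/4)(-4/(r^2 - 1)^2) + ((1 - r^2)^2/(4*r^2))(-4*r^2/(r^2 - 1)^2) = -2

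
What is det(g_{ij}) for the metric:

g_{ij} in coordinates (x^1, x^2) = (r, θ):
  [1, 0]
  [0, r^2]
For a 2×2 metric: det(g) = g_{11}·g_{22} - g_{12}·g_{21}
= (1)·(r^2) - (0)·(0)
= r^2 - 0
det(g) = r^2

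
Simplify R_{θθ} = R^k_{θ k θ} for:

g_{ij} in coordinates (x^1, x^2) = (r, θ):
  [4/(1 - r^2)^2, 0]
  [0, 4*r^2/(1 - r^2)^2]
Non-zero Christoffel symbols (Γ^k_{ij} = Γ^k_{ji}):
Γ^r_{r r} = 2*r/(1 - r^2)
Γ^r_{θ θ} = (r^3 + r)/(r^2 - 1)
Γ^θ_{r θ} = (-r^2 - 1)/(r^3 - r)
R^r_{θ r θ} = ∂_r Γ^r_{θ θ} - ∂_θ Γ^r_{θ r} + Γ^r_{r m} Γ^m_{θ θ} - Γ^r_{θ m} Γ^m_{θ r}
  = ((r^4 - 4*r^2 - 1)/(r^2 - 1)^2) - (0) + (-2*r^2*(r^2 + 1)/(r^2 - 1)^2) - (-(r^2 + 1)^2/(r^2 - 1)^2) = -4*r^2/(r^2 - 1)^2
R^θ_{θ θ θ} = 0 (a repeated index in an antisymmetric pair)
R_{θθ} = R^r_{θ r θ} + R^θ_{θ θ θ} = (-4*r^2/(r^2 - 1)^2) + (0) = -4*r^2/(r^2 - 1)^2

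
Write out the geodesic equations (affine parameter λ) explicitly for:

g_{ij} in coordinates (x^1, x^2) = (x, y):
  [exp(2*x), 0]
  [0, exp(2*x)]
Geodesic equation: d^2x^k/dλ^2 + Γ^k_{ij} (dx^i/dλ)(dx^j/dλ) = 0.
Non-zero Christoffel symbols:
Γ^x_{x x} = 1
Γ^x_{y y} = -1
Γ^y_{x y} = 1
Substituting (the symmetric pair Γ^k_{ij}, Γ^k_{ji} combines into a factor 2):
d^2x/dλ^2 + (dx/dλ)^2 - (dy/dλ)^2 = 0
d^2y/dλ^2 + 2 (dx/dλ)(dy/dλ) = 0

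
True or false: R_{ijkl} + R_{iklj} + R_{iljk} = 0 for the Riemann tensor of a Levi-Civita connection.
This is the first (algebraic) Bianchi identity.
True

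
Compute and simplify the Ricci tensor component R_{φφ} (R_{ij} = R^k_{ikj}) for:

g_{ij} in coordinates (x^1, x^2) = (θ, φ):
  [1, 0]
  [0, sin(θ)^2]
Non-zero Christoffel symbols (Γ^k_{ij} = Γ^k_{ji}):
Γ^θ_{φ φ} = -sin(2*θ)/2
Γ^φ_{θ φ} = 1/tan(θ)
R^θ_{φ θ φ} = ∂_θ Γ^θ_{φ φ} - ∂_φ Γ^θ_{φ θ} + Γ^θ_{θ m} Γ^m_{φ φ} - Γ^θ_{φ m} Γ^m_{φ θ}
  = (-cos(2*θ)) - (0) + (0) - (-cos(θ)^2) = sin(θ)^2
R^φ_{φ φ φ} = 0 (a repeated index in an antisymmetric pair)
R_{φφ} = R^θ_{φ θ φ} + R^φ_{φ φ φ} = (sin(θ)^2) + (0) = sin(θ)^2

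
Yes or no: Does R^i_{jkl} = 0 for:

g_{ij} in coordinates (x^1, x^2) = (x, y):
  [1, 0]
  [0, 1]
All metric components are constant, so every Christoffel symbol vanishes and R^i_{jkl} = 0.
Yes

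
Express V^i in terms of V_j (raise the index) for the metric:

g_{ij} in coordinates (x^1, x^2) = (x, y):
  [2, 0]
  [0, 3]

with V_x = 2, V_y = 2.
Inverse metric (diagonal): g^{xx} = 1/2, g^{yy} = 1/3
V^i = g^{ij} V_j:
V^x = (1/2)(2) + (0)(2) = 1
V^y = (0)(2) + (1/3)(2) = 2/3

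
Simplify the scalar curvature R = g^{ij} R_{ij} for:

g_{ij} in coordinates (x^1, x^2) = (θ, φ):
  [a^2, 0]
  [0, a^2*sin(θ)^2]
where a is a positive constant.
Non-zero Christoffel symbols (Γ^k_{ij} = Γ^k_{ji}):
Γ^θ_{φ φ} = -sin(2*θ)/2
Γ^φ_{θ φ} = 1/tan(θ)
Ricci tensor (R_{ij} = R^k_{ikj}): R_{θθ} = 1, R_{θφ} = 0, R_{φφ} = sin(θ)^2
Inverse metric: g^{θθ} = 1/a^2, g^{φφ} = 1/(a^2*sin(θ)^2)
R = g^{ij} R_{ij} = (1/a^2)(1) + (1/(a^2*sin(θ)^2))(sin(θ)^2) = 2/a^2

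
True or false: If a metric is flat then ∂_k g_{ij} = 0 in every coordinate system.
Flatness means R^i_{jkl} = 0; the components can still vary, e.g. the flat plane in polar coordinates has g_{θθ} = r^2.
False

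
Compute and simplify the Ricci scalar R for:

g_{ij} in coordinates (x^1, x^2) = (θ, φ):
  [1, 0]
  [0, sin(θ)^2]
Non-zero Christoffel symbols (Γ^k_{ij} = Γ^k_{ji}):
Γ^θ_{φ φ} = -sin(2*θ)/2
Γ^φ_{θ φ} = 1/tan(θ)
Ricci tensor (R_{ij} = R^k_{ikj}): R_{θθ} = 1, R_{θφ} = 0, R_{φφ} = sin(θ)^2
Inverse metric: g^{θθ} = 1, g^{φφ} = 1/sin(θ)^2
R = g^{ij} R_{ij} = (1)(1) + (1/sin(θ)^2)(sin(θ)^2) = 2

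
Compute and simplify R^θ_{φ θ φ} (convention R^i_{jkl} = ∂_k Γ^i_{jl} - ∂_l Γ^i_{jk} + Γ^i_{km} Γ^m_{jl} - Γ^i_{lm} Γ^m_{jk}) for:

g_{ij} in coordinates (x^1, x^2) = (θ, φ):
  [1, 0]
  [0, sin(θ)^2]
Non-zero Christoffel symbols (Γ^k_{ij} = Γ^k_{ji}):
Γ^θ_{φ φ} = -sin(2*θ)/2
Γ^φ_{θ φ} = 1/tan(θ)
R^θ_{φ θ φ} = ∂_θ Γ^θ_{φ φ} - ∂_φ Γ^θ_{φ θ} + Γ^θ_{θ m} Γ^m_{φ φ} - Γ^θ_{φ m} Γ^m_{φ θ}
  = (-cos(2*θ)) - (0) + (0) - (-cos(θ)^2) = sin(θ)^2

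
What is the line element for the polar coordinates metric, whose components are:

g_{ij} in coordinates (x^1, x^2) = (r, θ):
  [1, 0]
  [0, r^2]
ds^2 = g_{ij} dx^i dx^j; only the non-zero components contribute.
ds^2 = dr^2 + r^2 dθ^2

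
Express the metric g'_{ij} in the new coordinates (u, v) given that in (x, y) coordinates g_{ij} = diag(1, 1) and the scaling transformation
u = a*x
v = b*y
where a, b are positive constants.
Invert the transformation: x = u/a, y = v/b
g'_{ij} = (∂x^k/∂x'^i)(∂x^l/∂x'^j) g_{kl}; with g_{kl} = δ_{kl} this is Σ_k (∂x^k/∂x'^i)(∂x^k/∂x'^j).
Jacobian: ∂x/∂u = 1/a, ∂x/∂v = 0, ∂y/∂u = 0, ∂y/∂v = 1/b
g'_{uu} = (1/a)(1/a) + (0)(0) = 1/a^2
g'_{uv} = (1/a)(0) + (0)(1/b) = 0
g'_{vv} = (0)(0) + (1/b)(1/b) = 1/b^2
g'_{ij} = diag(1/a^2, 1/b^2)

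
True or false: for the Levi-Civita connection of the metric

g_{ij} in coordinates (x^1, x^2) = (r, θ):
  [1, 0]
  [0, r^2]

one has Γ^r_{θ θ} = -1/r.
Γ^r_{θ θ} = (1/2) g^{rr} (∂_θ g_{rθ} + ∂_θ g_{rθ} - ∂_r g_{θθ}) = (1/2)(1)((0) + (0) - (2*r)) = -r
This differs from the proposed value -1/r.
False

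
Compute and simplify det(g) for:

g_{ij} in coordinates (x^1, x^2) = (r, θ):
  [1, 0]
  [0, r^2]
For a 2×2 metric: det(g) = g_{11}·g_{22} - g_{12}·g_{21}
= (1)·(r^2) - (0)·(0)
= r^2 - 0
det(g) = r^2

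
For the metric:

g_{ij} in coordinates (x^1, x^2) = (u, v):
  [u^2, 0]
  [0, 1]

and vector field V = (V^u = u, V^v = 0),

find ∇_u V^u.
Non-zero Christoffel symbols:
Γ^u_{u u} = 1/u
∇_u V^u = ∂_u V^u + Γ^u_{u j} V^j
  = (1) + (1/u)(u) + (0)(0)
  = 2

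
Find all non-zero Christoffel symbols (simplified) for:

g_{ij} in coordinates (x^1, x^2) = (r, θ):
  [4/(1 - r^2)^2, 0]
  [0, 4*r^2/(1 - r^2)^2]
Using Γ^k_{ij} = (1/2) g^{km} (∂_i g_{mj} + ∂_j g_{mi} - ∂_m g_{ij}); the metric is diagonal, so only the m = k term contributes.
Non-zero symbols (using the symmetry Γ^k_{ij} = Γ^k_{ji}):
Γ^r_{r r} = (1/2) g^{rr} (∂_r g_{rr} + ∂_r g_{rr} - ∂_r g_{rr}) = (1/2)((1 - r^2)^2/4)((16*r/(1 - r^2)^3) + (16*r/(1 - r^2)^3) - (16*r/(1 - r^2)^3)) = 2*r/(1 - r^2)
Γ^r_{θ θ} = (1/2) g^{rr} (∂_θ g_{rθ} + ∂_θ g_{rθ} - ∂_r g_{θθ}) = (1/2)((1 - r^2)^2/4)((0) + (0) - (-8*(r^3 + r)/(r^2 - 1)^3)) = (r^3 + r)/(r^2 - 1)
Γ^θ_{r θ} = (1/2) g^{θθ} (∂_r g_{θθ} + ∂_θ g_{θr} - ∂_θ g_{rθ}) = (1/2)((1 - r^2)^2/(4*r^2))((-8*(r^3 + r)/(r^2 - 1)^3) + (0) - (0)) = (-r^2 - 1)/(r^3 - r)
All other Christoffel symbols are zero.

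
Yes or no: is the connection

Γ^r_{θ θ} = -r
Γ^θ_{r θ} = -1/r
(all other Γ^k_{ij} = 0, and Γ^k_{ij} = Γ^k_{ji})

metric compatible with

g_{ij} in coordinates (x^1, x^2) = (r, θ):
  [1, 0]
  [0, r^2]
Using ∇_k g_{ij} = ∂_k g_{ij} - Γ^m_{ki} g_{mj} - Γ^m_{kj} g_{im}:
∇_r g_{θθ} = (2*r) - (-r) - (-r) = 4*r ≠ 0
So the connection is not metric compatible (it is not the Levi-Civita connection).
No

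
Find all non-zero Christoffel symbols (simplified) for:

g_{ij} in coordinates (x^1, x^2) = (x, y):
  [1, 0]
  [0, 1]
Using Γ^k_{ij} = (1/2) g^{km} (∂_i g_{mj} + ∂_j g_{mi} - ∂_m g_{ij}); the metric is diagonal, so only the m = k term contributes.
Every metric component is constant, so all ∂_m g_{ij} = 0 and every Christoffel symbol vanishes.
All Christoffel symbols are zero.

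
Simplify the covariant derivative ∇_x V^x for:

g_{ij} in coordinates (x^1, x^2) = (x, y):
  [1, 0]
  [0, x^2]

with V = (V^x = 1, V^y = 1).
Non-zero Christoffel symbols:
Γ^x_{y y} = -x
Γ^y_{x y} = 1/x
∇_x V^x = ∂_x V^x + Γ^x_{x j} V^j
  = (0) + (0)(1) + (0)(1)
  = 0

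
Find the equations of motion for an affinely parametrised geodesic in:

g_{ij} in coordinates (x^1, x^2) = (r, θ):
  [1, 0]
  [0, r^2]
Geodesic equation: d^2x^k/dλ^2 + Γ^k_{ij} (dx^i/dλ)(dx^j/dλ) = 0.
Non-zero Christoffel symbols:
Γ^r_{θ θ} = -r
Γ^θ_{r θ} = 1/r
Substituting (the symmetric pair Γ^k_{ij}, Γ^k_{ji} combines into a factor 2):
d^2r/dλ^2 - r (dθ/dλ)^2 = 0
d^2θ/dλ^2 + (2/r) (dr/dλ)(dθ/dλ) = 0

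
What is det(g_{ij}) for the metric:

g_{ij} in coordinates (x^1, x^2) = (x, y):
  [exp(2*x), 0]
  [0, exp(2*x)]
For a 2×2 metric: det(g) = g_{11}·g_{22} - g_{12}·g_{21}
= (exp(2*x))·(exp(2*x)) - (0)·(0)
= exp(4*x) - 0
det(g) = exp(4*x)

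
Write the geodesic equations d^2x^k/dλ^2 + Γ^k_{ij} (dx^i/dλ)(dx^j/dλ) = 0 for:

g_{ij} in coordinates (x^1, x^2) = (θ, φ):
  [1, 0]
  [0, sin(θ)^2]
Geodesic equation: d^2x^k/dλ^2 + Γ^k_{ij} (dx^i/dλ)(dx^j/dλ) = 0.
Non-zero Christoffel symbols:
Γ^θ_{φ φ} = -sin(2*θ)/2
Γ^φ_{θ φ} = 1/tan(θ)
Substituting (the symmetric pair Γ^k_{ij}, Γ^k_{ji} combines into a factor 2):
d^2θ/dλ^2 - (sin(2*θ)/2) (dφ/dλ)^2 = 0
d^2φ/dλ^2 + (2/tan(θ)) (dθ/dλ)(dφ/dλ) = 0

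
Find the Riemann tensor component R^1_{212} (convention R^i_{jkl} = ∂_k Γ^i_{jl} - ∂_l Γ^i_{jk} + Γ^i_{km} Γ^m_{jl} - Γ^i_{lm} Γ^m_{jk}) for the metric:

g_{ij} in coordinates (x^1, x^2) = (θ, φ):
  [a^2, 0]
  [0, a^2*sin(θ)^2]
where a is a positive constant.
Non-zero Christoffel symbols (Γ^k_{ij} = Γ^k_{ji}):
Γ^θ_{φ φ} = -sin(2*θ)/2
Γ^φ_{θ φ} = 1/tan(θ)
R^θ_{φ θ φ} = ∂_θ Γ^θ_{φ φ} - ∂_φ Γ^θ_{φ θ} + Γ^θ_{θ m} Γ^m_{φ φ} - Γ^θ_{φ m} Γ^m_{φ θ}
  = (-cos(2*θ)) - (0) + (0) - (-cos(θ)^2) = sin(θ)^2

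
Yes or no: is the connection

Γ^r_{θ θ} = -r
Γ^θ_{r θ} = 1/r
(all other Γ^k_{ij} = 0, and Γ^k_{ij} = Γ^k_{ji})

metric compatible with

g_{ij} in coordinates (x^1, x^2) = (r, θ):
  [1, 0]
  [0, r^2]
Using ∇_k g_{ij} = ∂_k g_{ij} - Γ^m_{ki} g_{mj} - Γ^m_{kj} g_{im}:
e.g. ∇_r g_{θθ} = (2*r) - (r) - (r) = 0
Every component ∇_k g_{ij} vanishes: the connection is metric compatible.
Yes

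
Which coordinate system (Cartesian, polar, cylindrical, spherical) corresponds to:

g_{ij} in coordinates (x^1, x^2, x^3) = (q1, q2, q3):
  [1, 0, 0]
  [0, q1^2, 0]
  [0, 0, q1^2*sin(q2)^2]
The line element ds^2 = dq1^2 + q1^2 dq2^2 + q1^2 sin(q2)^2 dq3^2 is dr^2 + r^2 dθ^2 + r^2 sin(θ)^2 dφ^2 with q1 = r, q2 = θ, q3 = φ.
spherical coordinates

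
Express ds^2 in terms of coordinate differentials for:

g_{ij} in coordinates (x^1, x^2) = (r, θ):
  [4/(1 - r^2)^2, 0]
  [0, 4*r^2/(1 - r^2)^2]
ds^2 = g_{ij} dx^i dx^j; only the non-zero components contribute.
ds^2 = (4/(1 - r^2)^2) dr^2 + (4*r^2/(1 - r^2)^2) dθ^2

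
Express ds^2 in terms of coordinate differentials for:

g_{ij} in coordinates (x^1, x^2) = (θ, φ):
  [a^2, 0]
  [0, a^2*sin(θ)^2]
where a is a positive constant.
ds^2 = g_{ij} dx^i dx^j; only the non-zero components contribute.
ds^2 = a^2 dθ^2 + a^2*sin(θ)^2 dφ^2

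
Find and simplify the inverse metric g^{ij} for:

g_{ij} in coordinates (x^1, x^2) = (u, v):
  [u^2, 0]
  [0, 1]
The metric is diagonal, so g^{ij} is diagonal with entries 1/g_{ii}: diag(1/(u^2), 1).
g^{ij}:
  [1/u^2, 0]
  [0, 1]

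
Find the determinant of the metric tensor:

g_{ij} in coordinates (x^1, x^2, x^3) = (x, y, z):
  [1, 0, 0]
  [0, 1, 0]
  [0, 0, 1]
Diagonal metric: det(g) = g_{11}·g_{22}·g_{33}
= (1)·(1)·(1)
det(g) = 1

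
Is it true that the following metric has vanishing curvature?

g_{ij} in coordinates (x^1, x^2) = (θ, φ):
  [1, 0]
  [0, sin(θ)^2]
Non-zero Christoffel symbols:
Γ^θ_{φ φ} = -sin(2*θ)/2
Γ^φ_{θ φ} = 1/tan(θ)
Ricci tensor: R_{θθ} = 1, R_{θφ} = 0, R_{φφ} = sin(θ)^2
The Ricci tensor is non-zero, so the Riemann tensor is non-zero: not flat.
No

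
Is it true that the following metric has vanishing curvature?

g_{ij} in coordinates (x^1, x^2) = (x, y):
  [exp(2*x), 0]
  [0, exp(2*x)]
Non-zero Christoffel symbols:
Γ^x_{x x} = 1
Γ^x_{y y} = -1
Γ^y_{x y} = 1
Ricci tensor: R_{xx} = 0, R_{xy} = 0, R_{yy} = 0
All R_{ij} vanish; in 2 dimensions the Riemann tensor is fully determined by the Ricci tensor, so R^i_{jkl} = 0: the metric is flat (curvilinear coordinates on flat space).
Yes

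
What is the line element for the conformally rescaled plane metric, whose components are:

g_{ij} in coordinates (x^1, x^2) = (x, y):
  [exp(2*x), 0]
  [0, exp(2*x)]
ds^2 = g_{ij} dx^i dx^j; only the non-zero components contribute.
ds^2 = exp(2*x) dx^2 + exp(2*x) dy^2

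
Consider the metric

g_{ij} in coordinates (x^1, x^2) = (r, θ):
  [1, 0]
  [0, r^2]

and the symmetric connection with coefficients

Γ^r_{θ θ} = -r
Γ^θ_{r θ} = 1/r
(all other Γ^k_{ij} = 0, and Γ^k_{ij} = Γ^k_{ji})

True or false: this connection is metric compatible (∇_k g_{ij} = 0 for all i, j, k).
Using ∇_k g_{ij} = ∂_k g_{ij} - Γ^m_{ki} g_{mj} - Γ^m_{kj} g_{im}:
e.g. ∇_r g_{θθ} = (2*r) - (r) - (r) = 0
Every component ∇_k g_{ij} vanishes: the connection is metric compatible.
True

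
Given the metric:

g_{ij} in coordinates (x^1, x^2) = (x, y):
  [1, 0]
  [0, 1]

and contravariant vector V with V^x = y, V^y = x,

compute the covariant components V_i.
V_i = g_{ij} V^j:
V_x = (1)(y) + (0)(x) = y
V_y = (0)(y) + (1)(x) = x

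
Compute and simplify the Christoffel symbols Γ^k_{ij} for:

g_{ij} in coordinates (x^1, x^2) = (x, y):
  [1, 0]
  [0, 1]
Using Γ^k_{ij} = (1/2) g^{km} (∂_i g_{mj} + ∂_j g_{mi} - ∂_m g_{ij}); the metric is diagonal, so only the m = k term contributes.
Every metric component is constant, so all ∂_m g_{ij} = 0 and every Christoffel symbol vanishes.
All Christoffel symbols are zero.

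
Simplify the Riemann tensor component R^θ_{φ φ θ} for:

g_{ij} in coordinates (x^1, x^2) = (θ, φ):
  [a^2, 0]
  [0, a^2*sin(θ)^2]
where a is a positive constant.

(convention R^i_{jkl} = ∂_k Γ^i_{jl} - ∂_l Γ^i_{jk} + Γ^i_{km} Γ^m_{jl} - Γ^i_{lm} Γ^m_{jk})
Non-zero Christoffel symbols (Γ^k_{ij} = Γ^k_{ji}):
Γ^θ_{φ φ} = -sin(2*θ)/2
Γ^φ_{θ φ} = 1/tan(θ)
R^θ_{φ φ θ} = ∂_φ Γ^θ_{φ θ} - ∂_θ Γ^θ_{φ φ} + Γ^θ_{φ m} Γ^m_{φ θ} - Γ^θ_{θ m} Γ^m_{φ φ}
  = (0) - (-cos(2*θ)) + (-cos(θ)^2) - (0) = -sin(θ)^2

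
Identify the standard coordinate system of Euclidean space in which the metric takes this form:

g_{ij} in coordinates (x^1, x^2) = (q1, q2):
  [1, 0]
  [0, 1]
All components are constant and the metric is the identity, i.e. orthonormal rectilinear coordinates.
Cartesian (2D) coordinates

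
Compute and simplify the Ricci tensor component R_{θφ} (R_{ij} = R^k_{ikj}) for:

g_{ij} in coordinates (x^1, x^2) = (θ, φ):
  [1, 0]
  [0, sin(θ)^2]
Non-zero Christoffel symbols (Γ^k_{ij} = Γ^k_{ji}):
Γ^θ_{φ φ} = -sin(2*θ)/2
Γ^φ_{θ φ} = 1/tan(θ)
R^θ_{θ θ φ} = 0 (a repeated index in an antisymmetric pair)
R^φ_{θ φ φ} = 0 (a repeated index in an antisymmetric pair)
R_{θφ} = R^θ_{θ θ φ} + R^φ_{θ φ φ} = (0) + (0) = 0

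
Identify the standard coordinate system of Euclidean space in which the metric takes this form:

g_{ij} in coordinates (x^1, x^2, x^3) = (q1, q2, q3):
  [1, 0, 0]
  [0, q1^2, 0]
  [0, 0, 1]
The line element ds^2 = dq1^2 + q1^2 dq2^2 + dq3^2 is dr^2 + r^2 dθ^2 + dz^2 with q1 = r, q2 = θ, q3 = z.
cylindrical coordinates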